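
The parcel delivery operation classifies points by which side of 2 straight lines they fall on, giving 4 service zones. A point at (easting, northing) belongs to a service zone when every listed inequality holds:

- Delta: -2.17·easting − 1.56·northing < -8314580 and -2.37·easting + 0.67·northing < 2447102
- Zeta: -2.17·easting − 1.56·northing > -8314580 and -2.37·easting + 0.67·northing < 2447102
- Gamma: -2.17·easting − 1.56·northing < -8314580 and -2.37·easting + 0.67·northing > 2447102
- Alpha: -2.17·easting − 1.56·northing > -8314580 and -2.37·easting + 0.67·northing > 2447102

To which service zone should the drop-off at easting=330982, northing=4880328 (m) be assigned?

-2.17·330982 − 1.56·4880328 = -8331542.620, which is < -8314580
-2.37·330982 + 0.67·4880328 = 2485392.420, which is > 2447102
This sign pattern matches Gamma.

Gamma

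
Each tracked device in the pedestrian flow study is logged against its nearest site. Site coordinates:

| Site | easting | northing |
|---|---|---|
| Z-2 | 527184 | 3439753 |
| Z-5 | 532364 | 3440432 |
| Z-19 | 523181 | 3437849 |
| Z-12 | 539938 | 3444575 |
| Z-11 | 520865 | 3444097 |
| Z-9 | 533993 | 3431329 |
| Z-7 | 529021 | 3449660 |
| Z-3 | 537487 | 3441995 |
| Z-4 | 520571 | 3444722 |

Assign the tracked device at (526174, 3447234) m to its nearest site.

Z-7

Squared distances to each site:
Z-2: 56985461.000; Z-5: 84583304.000; Z-19: 97036274.000; Z-12: 196517977.000; Z-11: 38026250.000; Z-9: 314105786.000; Z-7: 13990885.000; Z-3: 155431090.000; Z-4: 37703753.000.
Minimum at Z-7.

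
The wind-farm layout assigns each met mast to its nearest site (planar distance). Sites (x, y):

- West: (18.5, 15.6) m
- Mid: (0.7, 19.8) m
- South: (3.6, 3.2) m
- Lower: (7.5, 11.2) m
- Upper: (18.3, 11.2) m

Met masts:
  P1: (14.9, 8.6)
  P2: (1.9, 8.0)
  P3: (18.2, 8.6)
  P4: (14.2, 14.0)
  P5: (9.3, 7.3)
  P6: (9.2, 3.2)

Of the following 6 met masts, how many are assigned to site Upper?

2

P1 → Upper
P2 → South
P3 → Upper
P4 → West
P5 → Lower
P6 → South
2 of the 6 go to Upper.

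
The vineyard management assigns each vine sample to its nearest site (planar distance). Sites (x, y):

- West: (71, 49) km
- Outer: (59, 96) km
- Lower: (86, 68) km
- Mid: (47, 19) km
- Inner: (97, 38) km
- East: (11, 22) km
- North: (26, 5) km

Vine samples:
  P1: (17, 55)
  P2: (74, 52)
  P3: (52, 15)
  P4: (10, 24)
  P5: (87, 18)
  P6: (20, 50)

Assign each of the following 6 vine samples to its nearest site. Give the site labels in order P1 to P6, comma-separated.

P1 → East (d²=1125.00)
P2 → West (d²=18.00)
P3 → Mid (d²=41.00)
P4 → East (d²=5.00)
P5 → Inner (d²=500.00)
P6 → East (d²=865.00)

East, West, Mid, East, Inner, East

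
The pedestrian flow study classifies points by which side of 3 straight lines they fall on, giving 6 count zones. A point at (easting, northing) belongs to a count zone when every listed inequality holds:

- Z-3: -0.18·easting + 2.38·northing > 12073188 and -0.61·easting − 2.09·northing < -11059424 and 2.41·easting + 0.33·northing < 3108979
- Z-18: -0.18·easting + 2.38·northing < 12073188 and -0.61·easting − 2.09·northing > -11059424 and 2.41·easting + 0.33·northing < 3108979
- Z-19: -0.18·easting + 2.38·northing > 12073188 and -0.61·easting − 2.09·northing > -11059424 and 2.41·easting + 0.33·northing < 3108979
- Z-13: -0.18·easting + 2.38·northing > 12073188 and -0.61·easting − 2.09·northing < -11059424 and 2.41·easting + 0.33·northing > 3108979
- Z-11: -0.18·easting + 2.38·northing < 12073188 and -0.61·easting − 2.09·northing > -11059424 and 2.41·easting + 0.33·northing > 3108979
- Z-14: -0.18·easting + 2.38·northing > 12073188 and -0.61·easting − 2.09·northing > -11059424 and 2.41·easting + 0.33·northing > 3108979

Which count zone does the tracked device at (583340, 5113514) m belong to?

Z-18

-0.18·583340 + 2.38·5113514 = 12065162.120, which is < 12073188
-0.61·583340 − 2.09·5113514 = -11043081.660, which is > -11059424
2.41·583340 + 0.33·5113514 = 3093309.020, which is < 3108979
This sign pattern matches Z-18.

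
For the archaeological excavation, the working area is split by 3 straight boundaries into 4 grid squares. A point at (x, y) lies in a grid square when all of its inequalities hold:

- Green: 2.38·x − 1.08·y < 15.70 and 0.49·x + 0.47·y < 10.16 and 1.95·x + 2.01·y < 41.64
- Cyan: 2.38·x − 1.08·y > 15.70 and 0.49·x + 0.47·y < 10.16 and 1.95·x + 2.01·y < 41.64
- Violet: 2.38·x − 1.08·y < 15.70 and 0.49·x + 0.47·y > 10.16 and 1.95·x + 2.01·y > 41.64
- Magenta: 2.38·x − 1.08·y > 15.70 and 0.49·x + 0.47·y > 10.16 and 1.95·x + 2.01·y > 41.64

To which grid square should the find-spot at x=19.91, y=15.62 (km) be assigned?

Magenta

2.38·19.91 − 1.08·15.62 = 30.516, which is > 15.70
0.49·19.91 + 0.47·15.62 = 17.097, which is > 10.16
1.95·19.91 + 2.01·15.62 = 70.221, which is > 41.64
This sign pattern matches Magenta.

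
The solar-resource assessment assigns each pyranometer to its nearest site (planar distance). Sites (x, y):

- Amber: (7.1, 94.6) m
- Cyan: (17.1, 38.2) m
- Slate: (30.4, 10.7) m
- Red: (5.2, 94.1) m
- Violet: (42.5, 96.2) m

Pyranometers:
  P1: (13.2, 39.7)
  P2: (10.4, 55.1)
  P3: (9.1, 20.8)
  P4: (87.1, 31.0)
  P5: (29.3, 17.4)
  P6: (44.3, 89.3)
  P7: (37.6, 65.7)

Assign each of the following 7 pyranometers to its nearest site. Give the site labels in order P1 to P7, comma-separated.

Cyan, Cyan, Cyan, Slate, Slate, Violet, Violet

P1 → Cyan (d²=17.46)
P2 → Cyan (d²=330.50)
P3 → Cyan (d²=366.76)
P4 → Slate (d²=3626.98)
P5 → Slate (d²=46.10)
P6 → Violet (d²=50.85)
P7 → Violet (d²=954.26)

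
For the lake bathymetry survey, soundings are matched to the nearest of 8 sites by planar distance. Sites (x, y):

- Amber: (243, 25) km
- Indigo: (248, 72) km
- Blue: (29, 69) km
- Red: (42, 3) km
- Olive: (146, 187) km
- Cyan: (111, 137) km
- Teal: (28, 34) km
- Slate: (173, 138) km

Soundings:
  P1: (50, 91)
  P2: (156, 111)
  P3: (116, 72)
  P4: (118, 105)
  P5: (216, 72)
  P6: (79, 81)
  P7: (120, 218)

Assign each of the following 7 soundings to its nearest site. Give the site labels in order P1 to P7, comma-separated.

P1 → Blue (d²=925.00)
P2 → Slate (d²=1018.00)
P3 → Cyan (d²=4250.00)
P4 → Cyan (d²=1073.00)
P5 → Indigo (d²=1024.00)
P6 → Blue (d²=2644.00)
P7 → Olive (d²=1637.00)

Blue, Slate, Cyan, Cyan, Indigo, Blue, Olive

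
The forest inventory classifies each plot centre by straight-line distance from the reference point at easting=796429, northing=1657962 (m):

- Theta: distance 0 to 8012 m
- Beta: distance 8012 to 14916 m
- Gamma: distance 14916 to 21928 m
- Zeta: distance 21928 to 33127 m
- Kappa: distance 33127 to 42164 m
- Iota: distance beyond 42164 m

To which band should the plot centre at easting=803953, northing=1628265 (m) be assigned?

Zeta

Distance = √((803953−796429)² + (1628265−1657962)²) = √(56610576.000 + 881911809.000) = 30635.313 m.
21928 ≤ 30635.313 < 33127 → Zeta.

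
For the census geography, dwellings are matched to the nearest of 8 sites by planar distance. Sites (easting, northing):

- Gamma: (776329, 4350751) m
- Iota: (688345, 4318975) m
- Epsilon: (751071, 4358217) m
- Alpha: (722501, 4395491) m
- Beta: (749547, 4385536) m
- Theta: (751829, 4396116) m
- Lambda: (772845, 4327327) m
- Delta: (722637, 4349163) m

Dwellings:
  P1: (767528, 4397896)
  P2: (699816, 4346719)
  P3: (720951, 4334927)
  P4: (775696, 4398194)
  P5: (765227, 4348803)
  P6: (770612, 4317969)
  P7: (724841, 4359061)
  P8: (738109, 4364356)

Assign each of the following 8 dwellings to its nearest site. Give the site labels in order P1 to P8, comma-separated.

Theta, Delta, Delta, Theta, Gamma, Lambda, Delta, Epsilon

P1 → Theta (d²=249627001.00)
P2 → Delta (d²=526771177.00)
P3 → Delta (d²=205506292.00)
P4 → Theta (d²=573951773.00)
P5 → Gamma (d²=127049108.00)
P6 → Lambda (d²=92558453.00)
P7 → Delta (d²=102828020.00)
P8 → Epsilon (d²=205700765.00)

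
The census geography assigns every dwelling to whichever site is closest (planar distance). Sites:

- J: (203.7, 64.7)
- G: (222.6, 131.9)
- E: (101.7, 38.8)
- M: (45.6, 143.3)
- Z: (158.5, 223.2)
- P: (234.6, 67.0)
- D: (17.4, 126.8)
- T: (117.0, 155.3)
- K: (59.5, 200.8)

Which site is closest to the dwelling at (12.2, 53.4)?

Squared distances to each site:
J: 36799.940; G: 50430.410; E: 8223.410; M: 9197.570; Z: 50235.730; P: 49646.720; D: 5414.600; T: 21366.650; K: 23964.050.
Minimum at D.

D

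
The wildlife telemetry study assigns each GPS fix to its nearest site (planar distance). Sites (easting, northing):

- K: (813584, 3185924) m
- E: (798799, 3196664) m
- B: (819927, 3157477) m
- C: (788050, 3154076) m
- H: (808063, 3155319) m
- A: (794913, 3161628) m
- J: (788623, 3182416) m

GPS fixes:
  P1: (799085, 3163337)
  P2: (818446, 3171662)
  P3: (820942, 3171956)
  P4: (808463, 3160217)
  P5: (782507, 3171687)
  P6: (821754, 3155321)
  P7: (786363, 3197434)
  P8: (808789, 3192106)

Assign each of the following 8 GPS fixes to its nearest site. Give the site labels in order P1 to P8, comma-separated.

A, B, B, H, J, B, E, K

P1 → A (d²=20326265.00)
P2 → B (d²=203407586.00)
P3 → B (d²=210671666.00)
P4 → H (d²=24150404.00)
P5 → J (d²=152516897.00)
P6 → B (d²=7986265.00)
P7 → E (d²=155246996.00)
P8 → K (d²=61209149.00)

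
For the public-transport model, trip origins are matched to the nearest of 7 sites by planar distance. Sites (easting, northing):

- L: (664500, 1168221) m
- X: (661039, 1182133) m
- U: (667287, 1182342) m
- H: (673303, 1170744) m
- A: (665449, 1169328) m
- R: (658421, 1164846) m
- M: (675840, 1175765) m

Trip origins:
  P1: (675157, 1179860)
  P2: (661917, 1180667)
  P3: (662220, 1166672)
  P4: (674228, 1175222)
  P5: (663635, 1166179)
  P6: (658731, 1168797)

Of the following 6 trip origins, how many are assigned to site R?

1

P1 → M
P2 → X
P3 → L
P4 → M
P5 → L
P6 → R
1 of the 6 goes to R.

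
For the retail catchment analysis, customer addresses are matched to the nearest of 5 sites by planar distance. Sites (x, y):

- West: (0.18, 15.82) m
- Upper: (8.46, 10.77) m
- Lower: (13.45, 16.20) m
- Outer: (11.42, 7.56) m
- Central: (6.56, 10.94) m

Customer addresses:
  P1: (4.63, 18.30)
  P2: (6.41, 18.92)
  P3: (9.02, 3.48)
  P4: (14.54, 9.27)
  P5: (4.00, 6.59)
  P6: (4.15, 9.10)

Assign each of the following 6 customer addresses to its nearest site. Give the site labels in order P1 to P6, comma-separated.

P1 → West (d²=25.95)
P2 → West (d²=48.42)
P3 → Outer (d²=22.41)
P4 → Outer (d²=12.66)
P5 → Central (d²=25.48)
P6 → Central (d²=9.19)

West, West, Outer, Outer, Central, Central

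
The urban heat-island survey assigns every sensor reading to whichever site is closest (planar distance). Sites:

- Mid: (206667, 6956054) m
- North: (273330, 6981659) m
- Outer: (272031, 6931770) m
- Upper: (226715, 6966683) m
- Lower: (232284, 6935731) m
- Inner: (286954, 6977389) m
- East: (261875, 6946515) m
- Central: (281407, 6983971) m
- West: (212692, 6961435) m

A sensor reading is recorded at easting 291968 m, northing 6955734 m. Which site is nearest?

Inner

Squared distances to each site:
Mid: 7276363001.000; North: 1019480669.000; Outer: 971757265.000; Upper: 4377834610.000; Lower: 3962299865.000; Inner: 494079221.000; East: 990578610.000; Central: 908862890.000; West: 6317185577.000.
Minimum at Inner.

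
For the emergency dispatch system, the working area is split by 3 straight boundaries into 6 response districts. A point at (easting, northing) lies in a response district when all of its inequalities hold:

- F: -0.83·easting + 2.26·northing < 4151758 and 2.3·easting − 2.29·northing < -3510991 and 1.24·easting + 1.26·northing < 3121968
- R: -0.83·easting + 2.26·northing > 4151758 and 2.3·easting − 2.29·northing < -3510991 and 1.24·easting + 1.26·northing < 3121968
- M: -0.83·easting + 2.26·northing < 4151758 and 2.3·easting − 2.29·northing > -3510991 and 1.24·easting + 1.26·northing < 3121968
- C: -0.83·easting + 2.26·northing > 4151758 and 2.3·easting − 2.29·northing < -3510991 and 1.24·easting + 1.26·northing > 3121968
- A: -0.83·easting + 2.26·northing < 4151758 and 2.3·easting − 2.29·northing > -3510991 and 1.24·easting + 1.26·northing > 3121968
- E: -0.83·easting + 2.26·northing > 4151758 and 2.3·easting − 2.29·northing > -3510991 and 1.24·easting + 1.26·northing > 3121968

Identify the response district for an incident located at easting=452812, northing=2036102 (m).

-0.83·452812 + 2.26·2036102 = 4225756.560, which is > 4151758
2.3·452812 − 2.29·2036102 = -3621205.980, which is < -3510991
1.24·452812 + 1.26·2036102 = 3126975.400, which is > 3121968
This sign pattern matches C.

C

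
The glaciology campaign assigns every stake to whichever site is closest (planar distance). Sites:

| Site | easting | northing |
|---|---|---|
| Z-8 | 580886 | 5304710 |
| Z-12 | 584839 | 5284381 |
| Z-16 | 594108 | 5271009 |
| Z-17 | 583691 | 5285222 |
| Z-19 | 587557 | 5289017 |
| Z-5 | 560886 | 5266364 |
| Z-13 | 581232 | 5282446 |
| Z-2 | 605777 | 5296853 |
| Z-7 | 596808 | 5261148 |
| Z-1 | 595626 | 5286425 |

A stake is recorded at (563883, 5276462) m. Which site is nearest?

Squared distances to each site:
Z-8: 1087051513.000; Z-12: 501864497.000; Z-16: 943285834.000; Z-17: 469094464.000; Z-19: 718086301.000; Z-5: 110951613.000; Z-13: 336796057.000; Z-2: 2170900117.000; Z-7: 1318574221.000; Z-1: 1106879418.000.
Minimum at Z-5.

Z-5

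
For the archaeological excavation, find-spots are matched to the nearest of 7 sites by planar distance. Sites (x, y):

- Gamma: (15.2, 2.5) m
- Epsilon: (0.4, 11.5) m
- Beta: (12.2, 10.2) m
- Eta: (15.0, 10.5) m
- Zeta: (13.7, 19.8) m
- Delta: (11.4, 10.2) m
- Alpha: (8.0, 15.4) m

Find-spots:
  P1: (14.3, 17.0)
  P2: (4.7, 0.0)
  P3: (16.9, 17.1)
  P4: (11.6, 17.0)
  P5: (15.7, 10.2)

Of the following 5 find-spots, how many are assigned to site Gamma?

1

P1 → Zeta
P2 → Gamma
P3 → Zeta
P4 → Zeta
P5 → Eta
1 of the 5 goes to Gamma.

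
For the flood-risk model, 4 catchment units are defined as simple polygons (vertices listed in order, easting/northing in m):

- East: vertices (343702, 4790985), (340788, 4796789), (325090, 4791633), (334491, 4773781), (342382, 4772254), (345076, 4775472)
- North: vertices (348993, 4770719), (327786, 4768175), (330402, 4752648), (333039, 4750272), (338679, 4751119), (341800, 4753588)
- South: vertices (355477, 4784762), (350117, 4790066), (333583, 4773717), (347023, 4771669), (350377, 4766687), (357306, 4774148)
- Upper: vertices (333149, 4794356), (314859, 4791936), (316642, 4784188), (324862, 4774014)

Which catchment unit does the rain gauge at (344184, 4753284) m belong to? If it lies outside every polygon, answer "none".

Cast a ray rightward from (344184, 4753284). For each polygon, the edges (by vertex number in listed order) whose endpoints lie on opposite sides of northing = 4753284, where each meets that height, and whether that is right or left of the point:
East: no edge straddles that height → 0 crossings.
North: 2–3 at easting≈330294.8 (left), 5–6 at easting≈341415.7 (left) → 0 crossings.
South: no edge straddles that height → 0 crossings.
Upper: no edge straddles that height → 0 crossings.
All counts are even, so the point lies outside every listed polygon.

none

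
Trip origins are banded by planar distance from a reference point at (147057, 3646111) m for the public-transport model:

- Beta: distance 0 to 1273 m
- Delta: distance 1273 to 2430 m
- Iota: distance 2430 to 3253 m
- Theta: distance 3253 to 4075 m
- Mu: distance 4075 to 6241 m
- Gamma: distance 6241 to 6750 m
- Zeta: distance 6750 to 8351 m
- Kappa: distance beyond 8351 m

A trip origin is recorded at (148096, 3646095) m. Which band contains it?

Beta

Distance = √((148096−147057)² + (3646095−3646111)²) = √(1079521.000 + 256.000) = 1039.123 m.
0 ≤ 1039.123 < 1273 → Beta.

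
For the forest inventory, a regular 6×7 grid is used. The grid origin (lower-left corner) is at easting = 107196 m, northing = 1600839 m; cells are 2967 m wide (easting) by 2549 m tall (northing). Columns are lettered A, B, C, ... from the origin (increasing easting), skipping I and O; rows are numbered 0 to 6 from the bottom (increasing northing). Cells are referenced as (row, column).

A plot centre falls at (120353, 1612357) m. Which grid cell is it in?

Column index: ⌊(120353 − 107196) / 2967⌋ = ⌊4.434⌋ = 4 → column E
Row offset from origin: ⌊(1612357 − 1600839) / 2549⌋ = ⌊4.519⌋ = 4 → row 4

(4, E)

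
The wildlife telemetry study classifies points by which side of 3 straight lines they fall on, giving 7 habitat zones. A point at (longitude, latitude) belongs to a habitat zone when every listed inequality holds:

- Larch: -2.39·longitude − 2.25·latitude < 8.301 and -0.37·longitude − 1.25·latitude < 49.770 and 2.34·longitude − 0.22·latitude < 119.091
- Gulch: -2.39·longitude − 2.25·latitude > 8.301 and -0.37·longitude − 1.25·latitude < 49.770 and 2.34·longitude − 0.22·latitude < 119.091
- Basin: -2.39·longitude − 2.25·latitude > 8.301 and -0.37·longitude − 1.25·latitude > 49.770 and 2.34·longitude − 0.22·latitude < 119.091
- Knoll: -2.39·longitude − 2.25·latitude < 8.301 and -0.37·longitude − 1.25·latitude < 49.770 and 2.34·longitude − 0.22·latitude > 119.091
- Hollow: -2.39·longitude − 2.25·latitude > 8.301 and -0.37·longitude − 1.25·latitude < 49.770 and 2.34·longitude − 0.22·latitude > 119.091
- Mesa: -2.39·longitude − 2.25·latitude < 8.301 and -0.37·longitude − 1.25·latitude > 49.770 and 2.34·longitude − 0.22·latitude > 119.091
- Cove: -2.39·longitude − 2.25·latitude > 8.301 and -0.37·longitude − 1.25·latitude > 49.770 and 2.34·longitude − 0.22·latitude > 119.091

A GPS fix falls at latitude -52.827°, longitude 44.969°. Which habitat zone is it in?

Gulch

-2.39·44.969 − 2.25·-52.827 = 11.385, which is > 8.301
-0.37·44.969 − 1.25·-52.827 = 49.395, which is < 49.770
2.34·44.969 − 0.22·-52.827 = 116.849, which is < 119.091
This sign pattern matches Gulch.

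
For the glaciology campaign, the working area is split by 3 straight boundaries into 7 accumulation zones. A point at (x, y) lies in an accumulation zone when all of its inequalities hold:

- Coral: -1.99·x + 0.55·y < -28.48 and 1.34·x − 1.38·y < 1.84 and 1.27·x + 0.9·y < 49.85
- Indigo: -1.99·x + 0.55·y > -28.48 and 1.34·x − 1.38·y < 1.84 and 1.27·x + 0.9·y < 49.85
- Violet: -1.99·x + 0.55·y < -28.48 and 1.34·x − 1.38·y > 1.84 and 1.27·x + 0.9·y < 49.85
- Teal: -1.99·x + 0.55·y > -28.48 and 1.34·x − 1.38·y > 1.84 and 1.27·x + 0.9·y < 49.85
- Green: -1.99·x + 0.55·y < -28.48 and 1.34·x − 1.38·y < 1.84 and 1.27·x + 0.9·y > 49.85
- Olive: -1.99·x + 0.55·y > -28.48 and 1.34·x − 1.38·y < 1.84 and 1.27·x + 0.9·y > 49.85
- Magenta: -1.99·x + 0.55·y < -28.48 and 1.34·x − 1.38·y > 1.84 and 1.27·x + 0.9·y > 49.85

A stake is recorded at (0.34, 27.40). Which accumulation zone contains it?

Indigo

-1.99·0.34 + 0.55·27.40 = 14.393, which is > -28.48
1.34·0.34 − 1.38·27.40 = -37.356, which is < 1.84
1.27·0.34 + 0.9·27.40 = 25.092, which is < 49.85
This sign pattern matches Indigo.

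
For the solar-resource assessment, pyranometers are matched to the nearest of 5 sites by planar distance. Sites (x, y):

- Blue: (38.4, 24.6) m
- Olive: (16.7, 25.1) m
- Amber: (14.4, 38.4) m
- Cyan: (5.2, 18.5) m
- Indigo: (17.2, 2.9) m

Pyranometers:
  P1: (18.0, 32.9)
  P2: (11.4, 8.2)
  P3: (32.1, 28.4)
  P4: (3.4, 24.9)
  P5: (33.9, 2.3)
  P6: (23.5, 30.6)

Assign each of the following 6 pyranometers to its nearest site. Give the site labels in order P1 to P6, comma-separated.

Amber, Indigo, Blue, Cyan, Indigo, Olive

P1 → Amber (d²=43.21)
P2 → Indigo (d²=61.73)
P3 → Blue (d²=54.13)
P4 → Cyan (d²=44.20)
P5 → Indigo (d²=279.25)
P6 → Olive (d²=76.49)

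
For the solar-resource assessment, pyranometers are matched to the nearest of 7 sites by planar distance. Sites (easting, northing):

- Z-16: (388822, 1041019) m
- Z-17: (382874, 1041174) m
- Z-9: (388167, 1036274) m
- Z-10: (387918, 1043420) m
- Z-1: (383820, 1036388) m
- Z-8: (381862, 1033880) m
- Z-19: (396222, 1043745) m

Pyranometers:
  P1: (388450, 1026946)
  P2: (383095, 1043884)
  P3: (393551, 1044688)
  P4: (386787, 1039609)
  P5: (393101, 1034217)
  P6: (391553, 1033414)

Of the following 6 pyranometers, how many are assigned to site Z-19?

P1 → Z-9
P2 → Z-17
P3 → Z-19
P4 → Z-16
P5 → Z-9
P6 → Z-9
1 of the 6 goes to Z-19.

1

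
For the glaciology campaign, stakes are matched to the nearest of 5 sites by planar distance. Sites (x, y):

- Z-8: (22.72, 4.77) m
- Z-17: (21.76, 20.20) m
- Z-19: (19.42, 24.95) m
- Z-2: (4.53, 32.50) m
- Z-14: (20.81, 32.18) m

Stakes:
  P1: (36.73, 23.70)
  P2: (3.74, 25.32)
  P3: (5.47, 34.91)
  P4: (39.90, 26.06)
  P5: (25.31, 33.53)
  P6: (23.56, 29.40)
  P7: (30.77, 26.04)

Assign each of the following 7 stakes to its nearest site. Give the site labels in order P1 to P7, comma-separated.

Z-17, Z-2, Z-2, Z-17, Z-14, Z-14, Z-17

P1 → Z-17 (d²=236.35)
P2 → Z-2 (d²=52.18)
P3 → Z-2 (d²=6.69)
P4 → Z-17 (d²=363.40)
P5 → Z-14 (d²=22.07)
P6 → Z-14 (d²=15.29)
P7 → Z-17 (d²=115.29)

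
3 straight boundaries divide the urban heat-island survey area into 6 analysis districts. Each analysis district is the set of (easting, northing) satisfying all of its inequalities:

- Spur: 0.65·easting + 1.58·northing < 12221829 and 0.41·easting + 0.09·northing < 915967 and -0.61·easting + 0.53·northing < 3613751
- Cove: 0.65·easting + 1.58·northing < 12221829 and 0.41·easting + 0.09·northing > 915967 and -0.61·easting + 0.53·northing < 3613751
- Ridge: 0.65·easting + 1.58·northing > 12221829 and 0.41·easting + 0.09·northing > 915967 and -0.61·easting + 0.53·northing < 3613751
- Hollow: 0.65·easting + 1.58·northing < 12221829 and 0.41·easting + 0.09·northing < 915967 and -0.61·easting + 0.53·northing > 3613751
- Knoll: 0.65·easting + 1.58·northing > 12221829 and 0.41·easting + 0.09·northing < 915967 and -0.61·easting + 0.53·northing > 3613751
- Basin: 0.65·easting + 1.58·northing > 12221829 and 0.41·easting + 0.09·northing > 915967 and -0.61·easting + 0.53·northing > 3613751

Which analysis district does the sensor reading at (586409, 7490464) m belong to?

Spur

0.65·586409 + 1.58·7490464 = 12216098.970, which is < 12221829
0.41·586409 + 0.09·7490464 = 914569.450, which is < 915967
-0.61·586409 + 0.53·7490464 = 3612236.430, which is < 3613751
This sign pattern matches Spur.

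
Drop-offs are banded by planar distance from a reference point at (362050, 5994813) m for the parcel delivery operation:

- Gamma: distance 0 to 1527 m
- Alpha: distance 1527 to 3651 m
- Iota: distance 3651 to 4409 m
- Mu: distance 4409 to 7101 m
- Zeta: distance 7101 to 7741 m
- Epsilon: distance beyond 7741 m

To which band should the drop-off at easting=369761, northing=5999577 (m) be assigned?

Distance = √((369761−362050)² + (5999577−5994813)²) = √(59459521.000 + 22695696.000) = 9063.952 m.
7741 ≤ 9063.952 < ∞ → Epsilon.

Epsilon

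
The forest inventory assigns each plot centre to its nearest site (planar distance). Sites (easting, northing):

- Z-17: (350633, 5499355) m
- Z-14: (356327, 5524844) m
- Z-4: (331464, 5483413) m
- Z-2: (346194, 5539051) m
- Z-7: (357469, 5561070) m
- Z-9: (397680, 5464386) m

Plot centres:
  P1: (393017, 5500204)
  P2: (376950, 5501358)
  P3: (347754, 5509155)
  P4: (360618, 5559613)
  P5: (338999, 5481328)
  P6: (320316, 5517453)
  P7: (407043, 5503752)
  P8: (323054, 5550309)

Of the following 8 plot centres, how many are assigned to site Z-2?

2

P1 → Z-9
P2 → Z-17
P3 → Z-17
P4 → Z-7
P5 → Z-4
P6 → Z-2
P7 → Z-9
P8 → Z-2
2 of the 8 go to Z-2.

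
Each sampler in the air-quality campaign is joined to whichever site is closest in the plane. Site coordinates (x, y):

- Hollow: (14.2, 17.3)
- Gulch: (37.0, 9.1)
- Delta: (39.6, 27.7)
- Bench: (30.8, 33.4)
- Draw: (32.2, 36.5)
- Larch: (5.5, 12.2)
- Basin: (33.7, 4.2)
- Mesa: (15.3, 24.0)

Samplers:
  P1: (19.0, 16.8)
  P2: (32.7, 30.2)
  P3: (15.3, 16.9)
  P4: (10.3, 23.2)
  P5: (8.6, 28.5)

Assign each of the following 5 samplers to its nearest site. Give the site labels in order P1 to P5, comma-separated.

P1 → Hollow (d²=23.29)
P2 → Bench (d²=13.85)
P3 → Hollow (d²=1.37)
P4 → Mesa (d²=25.64)
P5 → Mesa (d²=65.14)

Hollow, Bench, Hollow, Mesa, Mesa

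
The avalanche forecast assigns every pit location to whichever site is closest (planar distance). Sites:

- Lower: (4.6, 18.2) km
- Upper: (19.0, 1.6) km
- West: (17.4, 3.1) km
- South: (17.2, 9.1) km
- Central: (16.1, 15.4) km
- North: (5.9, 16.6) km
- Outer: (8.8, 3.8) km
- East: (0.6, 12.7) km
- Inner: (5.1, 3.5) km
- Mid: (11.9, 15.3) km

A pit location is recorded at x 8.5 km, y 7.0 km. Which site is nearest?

Squared distances to each site:
Lower: 140.650; Upper: 139.410; West: 94.420; South: 80.100; Central: 128.320; North: 98.920; Outer: 10.330; East: 94.900; Inner: 23.810; Mid: 80.450.
Minimum at Outer.

Outer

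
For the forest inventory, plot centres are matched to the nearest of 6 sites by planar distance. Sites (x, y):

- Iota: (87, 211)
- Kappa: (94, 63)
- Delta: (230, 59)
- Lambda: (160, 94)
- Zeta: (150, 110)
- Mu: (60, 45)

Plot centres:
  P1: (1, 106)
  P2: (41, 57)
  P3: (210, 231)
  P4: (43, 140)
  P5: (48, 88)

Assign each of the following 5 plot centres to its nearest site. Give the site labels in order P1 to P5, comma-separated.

P1 → Mu (d²=7202.00)
P2 → Mu (d²=505.00)
P3 → Iota (d²=15529.00)
P4 → Iota (d²=6977.00)
P5 → Mu (d²=1993.00)

Mu, Mu, Iota, Iota, Mu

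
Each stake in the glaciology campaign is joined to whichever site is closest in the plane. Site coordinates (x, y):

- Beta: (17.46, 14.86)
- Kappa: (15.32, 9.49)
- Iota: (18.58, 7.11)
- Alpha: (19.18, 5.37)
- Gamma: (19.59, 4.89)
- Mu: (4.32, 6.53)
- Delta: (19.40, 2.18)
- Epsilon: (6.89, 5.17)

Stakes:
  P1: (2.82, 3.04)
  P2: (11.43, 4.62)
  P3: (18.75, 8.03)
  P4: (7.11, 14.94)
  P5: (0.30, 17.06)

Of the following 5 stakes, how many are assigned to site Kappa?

0

P1 → Mu
P2 → Epsilon
P3 → Iota
P4 → Mu
P5 → Mu
0 of the 5 go to Kappa.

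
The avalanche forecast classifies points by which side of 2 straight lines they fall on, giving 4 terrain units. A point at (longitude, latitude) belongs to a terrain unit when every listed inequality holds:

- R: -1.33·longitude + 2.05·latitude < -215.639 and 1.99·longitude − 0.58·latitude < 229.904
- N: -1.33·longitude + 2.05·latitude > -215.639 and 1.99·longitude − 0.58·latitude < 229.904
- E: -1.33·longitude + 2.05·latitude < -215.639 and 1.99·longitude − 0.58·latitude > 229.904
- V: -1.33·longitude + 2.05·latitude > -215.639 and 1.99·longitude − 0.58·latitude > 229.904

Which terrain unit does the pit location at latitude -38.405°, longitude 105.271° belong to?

-1.33·105.271 + 2.05·-38.405 = -218.741, which is < -215.639
1.99·105.271 − 0.58·-38.405 = 231.764, which is > 229.904
This sign pattern matches E.

E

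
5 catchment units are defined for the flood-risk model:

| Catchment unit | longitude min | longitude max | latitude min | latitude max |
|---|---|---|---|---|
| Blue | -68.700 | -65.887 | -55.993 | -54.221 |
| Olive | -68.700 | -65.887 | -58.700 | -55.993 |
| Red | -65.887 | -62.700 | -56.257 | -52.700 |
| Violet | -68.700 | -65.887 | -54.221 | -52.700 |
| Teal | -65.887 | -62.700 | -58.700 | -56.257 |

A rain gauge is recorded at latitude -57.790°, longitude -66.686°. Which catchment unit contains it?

The point has longitude = -66.686 and latitude = -57.790.
Only Olive satisfies -68.700 ≤ longitude ≤ -65.887 and -58.700 ≤ latitude ≤ -55.993.

Olive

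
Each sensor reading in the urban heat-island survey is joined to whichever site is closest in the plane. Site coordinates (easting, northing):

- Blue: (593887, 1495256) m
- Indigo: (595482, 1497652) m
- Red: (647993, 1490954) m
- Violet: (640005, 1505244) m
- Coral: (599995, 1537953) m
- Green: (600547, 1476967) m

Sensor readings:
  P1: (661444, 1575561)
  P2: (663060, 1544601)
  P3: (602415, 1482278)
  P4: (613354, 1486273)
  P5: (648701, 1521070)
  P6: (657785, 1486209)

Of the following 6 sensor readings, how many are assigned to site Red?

1

P1 → Coral
P2 → Violet
P3 → Green
P4 → Green
P5 → Violet
P6 → Red
1 of the 6 goes to Red.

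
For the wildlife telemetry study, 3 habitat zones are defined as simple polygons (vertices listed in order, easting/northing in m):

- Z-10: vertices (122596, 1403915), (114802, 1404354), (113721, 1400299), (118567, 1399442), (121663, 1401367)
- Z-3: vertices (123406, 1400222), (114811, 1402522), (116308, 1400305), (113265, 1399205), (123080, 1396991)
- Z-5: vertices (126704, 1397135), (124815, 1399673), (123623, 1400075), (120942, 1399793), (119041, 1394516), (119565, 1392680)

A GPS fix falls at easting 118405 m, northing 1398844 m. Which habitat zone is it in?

Z-3

Cast a ray rightward from (118405, 1398844). For each polygon, the edges (by vertex number in listed order) whose endpoints lie on opposite sides of northing = 1398844, where each meets that height, and whether that is right or left of the point:
Z-10: no edge straddles that height → 0 crossings.
Z-3: 4–5 at easting≈114865.4 (left), 5–1 at easting≈123267.0 (right) → 1 crossing.
Z-5: 1–2 at easting≈125432.0 (right), 4–5 at easting≈120600.1 (right) → 2 crossings.
Only Z-3 has an odd count, so the point is inside Z-3.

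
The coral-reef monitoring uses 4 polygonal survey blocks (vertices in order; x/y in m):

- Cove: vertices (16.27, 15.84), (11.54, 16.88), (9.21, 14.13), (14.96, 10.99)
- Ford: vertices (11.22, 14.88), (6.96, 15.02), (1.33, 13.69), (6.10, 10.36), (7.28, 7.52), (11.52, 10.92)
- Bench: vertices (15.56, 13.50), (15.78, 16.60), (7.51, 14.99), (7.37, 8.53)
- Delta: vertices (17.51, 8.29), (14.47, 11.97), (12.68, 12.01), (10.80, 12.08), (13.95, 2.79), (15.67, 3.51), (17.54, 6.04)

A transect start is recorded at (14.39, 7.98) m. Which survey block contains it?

Cast a ray rightward from (14.39, 7.98). For each polygon, the edges (by vertex number in listed order) whose endpoints lie on opposite sides of y = 7.98, where each meets that height, and whether that is right or left of the point:
Cove: no edge straddles that height → 0 crossings.
Ford: 4–5 at x≈7.089 (left), 5–6 at x≈7.854 (left) → 0 crossings.
Bench: no edge straddles that height → 0 crossings.
Delta: 4–5 at x≈12.190 (left), 7–1 at x≈17.514 (right) → 1 crossing.
Only Delta has an odd count, so the point is inside Delta.

Delta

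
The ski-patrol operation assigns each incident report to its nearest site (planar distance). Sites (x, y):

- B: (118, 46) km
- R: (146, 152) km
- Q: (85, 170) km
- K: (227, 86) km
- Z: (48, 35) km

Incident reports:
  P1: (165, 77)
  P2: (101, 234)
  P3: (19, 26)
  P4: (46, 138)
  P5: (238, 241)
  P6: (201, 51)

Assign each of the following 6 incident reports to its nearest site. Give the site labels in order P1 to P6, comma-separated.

P1 → B (d²=3170.00)
P2 → Q (d²=4352.00)
P3 → Z (d²=922.00)
P4 → Q (d²=2545.00)
P5 → R (d²=16385.00)
P6 → K (d²=1901.00)

B, Q, Z, Q, R, K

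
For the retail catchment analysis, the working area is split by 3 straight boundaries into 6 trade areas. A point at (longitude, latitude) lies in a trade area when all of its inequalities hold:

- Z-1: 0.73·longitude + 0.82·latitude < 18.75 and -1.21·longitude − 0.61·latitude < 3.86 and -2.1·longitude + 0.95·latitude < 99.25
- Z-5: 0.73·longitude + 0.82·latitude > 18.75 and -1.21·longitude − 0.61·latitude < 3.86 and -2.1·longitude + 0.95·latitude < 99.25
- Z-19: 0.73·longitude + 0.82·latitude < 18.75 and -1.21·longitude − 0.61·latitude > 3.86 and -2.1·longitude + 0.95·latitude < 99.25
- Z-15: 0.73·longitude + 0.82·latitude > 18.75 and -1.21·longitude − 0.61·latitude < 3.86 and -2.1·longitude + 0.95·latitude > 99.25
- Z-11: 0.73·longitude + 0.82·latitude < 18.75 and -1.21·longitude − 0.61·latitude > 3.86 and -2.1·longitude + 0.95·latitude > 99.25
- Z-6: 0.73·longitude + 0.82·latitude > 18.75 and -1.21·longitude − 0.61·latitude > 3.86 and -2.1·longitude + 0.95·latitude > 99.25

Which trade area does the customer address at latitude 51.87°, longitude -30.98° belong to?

0.73·-30.98 + 0.82·51.87 = 19.918, which is > 18.75
-1.21·-30.98 − 0.61·51.87 = 5.845, which is > 3.86
-2.1·-30.98 + 0.95·51.87 = 114.335, which is > 99.25
This sign pattern matches Z-6.

Z-6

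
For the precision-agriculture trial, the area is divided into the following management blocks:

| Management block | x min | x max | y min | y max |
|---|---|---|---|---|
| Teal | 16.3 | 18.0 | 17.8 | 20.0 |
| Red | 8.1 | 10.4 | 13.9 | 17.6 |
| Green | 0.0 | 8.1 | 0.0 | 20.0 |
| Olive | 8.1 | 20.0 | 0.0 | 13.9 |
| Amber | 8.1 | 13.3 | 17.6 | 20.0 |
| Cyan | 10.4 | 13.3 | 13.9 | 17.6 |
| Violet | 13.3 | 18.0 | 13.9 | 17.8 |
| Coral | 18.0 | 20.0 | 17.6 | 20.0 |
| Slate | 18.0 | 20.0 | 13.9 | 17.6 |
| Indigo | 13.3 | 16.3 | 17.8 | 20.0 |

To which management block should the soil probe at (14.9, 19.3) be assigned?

Indigo

The point has x = 14.9 and y = 19.3.
Only Indigo satisfies 13.3 ≤ x ≤ 16.3 and 17.8 ≤ y ≤ 20.0.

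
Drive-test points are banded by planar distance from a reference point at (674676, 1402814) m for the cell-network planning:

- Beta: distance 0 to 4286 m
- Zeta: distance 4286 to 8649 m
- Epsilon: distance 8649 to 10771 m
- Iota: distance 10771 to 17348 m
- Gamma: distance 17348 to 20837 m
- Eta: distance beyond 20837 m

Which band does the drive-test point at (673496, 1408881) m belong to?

Zeta

Distance = √((673496−674676)² + (1408881−1402814)²) = √(1392400.000 + 36808489.000) = 6180.687 m.
4286 ≤ 6180.687 < 8649 → Zeta.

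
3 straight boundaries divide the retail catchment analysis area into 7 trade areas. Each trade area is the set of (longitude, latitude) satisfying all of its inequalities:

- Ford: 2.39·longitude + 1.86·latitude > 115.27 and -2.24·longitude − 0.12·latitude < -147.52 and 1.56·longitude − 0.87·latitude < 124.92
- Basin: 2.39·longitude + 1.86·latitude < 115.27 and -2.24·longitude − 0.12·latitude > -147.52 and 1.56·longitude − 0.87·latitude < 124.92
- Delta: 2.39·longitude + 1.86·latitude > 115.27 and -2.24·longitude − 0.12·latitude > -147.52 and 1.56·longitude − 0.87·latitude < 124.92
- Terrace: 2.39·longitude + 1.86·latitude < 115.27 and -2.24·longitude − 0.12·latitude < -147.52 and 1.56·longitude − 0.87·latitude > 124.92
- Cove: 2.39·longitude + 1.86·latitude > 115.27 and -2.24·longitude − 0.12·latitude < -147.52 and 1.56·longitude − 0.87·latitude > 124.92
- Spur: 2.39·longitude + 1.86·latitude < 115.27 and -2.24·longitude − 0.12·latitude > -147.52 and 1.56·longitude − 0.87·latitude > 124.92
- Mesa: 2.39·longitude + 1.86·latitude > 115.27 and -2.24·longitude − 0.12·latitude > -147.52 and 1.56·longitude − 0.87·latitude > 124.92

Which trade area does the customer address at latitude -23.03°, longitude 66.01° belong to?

2.39·66.01 + 1.86·-23.03 = 114.928, which is < 115.27
-2.24·66.01 − 0.12·-23.03 = -145.099, which is > -147.52
1.56·66.01 − 0.87·-23.03 = 123.012, which is < 124.92
This sign pattern matches Basin.

Basin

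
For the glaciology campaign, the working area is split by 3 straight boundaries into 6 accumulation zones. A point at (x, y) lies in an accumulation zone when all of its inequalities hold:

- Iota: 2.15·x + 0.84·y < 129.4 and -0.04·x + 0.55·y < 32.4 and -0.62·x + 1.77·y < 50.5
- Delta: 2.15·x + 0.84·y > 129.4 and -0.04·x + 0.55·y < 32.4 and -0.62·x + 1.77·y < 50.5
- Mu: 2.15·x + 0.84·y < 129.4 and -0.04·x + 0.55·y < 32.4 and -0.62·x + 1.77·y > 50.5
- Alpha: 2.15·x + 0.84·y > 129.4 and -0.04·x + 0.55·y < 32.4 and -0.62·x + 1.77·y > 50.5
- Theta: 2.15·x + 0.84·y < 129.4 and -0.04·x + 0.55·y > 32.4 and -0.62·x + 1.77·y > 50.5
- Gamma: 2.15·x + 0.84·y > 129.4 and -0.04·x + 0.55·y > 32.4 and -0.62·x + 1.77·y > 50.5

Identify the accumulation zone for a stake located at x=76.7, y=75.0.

2.15·76.7 + 0.84·75.0 = 227.905, which is > 129.4
-0.04·76.7 + 0.55·75.0 = 38.182, which is > 32.4
-0.62·76.7 + 1.77·75.0 = 85.196, which is > 50.5
This sign pattern matches Gamma.

Gamma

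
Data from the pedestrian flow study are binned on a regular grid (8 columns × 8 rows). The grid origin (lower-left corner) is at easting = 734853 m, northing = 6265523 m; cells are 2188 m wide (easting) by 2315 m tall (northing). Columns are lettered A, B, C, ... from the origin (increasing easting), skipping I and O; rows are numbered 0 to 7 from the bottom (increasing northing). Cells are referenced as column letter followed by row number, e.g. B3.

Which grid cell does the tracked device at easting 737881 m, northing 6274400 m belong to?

Column index: ⌊(737881 − 734853) / 2188⌋ = ⌊1.384⌋ = 1 → column B
Row offset from origin: ⌊(6274400 − 6265523) / 2315⌋ = ⌊3.835⌋ = 3 → row 3

B3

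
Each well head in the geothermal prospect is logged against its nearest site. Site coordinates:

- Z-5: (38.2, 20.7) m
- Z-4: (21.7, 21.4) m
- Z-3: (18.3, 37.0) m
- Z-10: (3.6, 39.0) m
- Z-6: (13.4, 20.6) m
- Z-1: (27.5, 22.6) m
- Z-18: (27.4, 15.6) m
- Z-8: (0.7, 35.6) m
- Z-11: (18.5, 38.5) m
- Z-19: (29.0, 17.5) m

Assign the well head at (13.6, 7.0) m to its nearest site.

Squared distances to each site:
Z-5: 792.850; Z-4: 272.970; Z-3: 922.090; Z-10: 1124.000; Z-6: 185.000; Z-1: 436.570; Z-18: 264.400; Z-8: 984.370; Z-11: 1016.260; Z-19: 347.410.
Minimum at Z-6.

Z-6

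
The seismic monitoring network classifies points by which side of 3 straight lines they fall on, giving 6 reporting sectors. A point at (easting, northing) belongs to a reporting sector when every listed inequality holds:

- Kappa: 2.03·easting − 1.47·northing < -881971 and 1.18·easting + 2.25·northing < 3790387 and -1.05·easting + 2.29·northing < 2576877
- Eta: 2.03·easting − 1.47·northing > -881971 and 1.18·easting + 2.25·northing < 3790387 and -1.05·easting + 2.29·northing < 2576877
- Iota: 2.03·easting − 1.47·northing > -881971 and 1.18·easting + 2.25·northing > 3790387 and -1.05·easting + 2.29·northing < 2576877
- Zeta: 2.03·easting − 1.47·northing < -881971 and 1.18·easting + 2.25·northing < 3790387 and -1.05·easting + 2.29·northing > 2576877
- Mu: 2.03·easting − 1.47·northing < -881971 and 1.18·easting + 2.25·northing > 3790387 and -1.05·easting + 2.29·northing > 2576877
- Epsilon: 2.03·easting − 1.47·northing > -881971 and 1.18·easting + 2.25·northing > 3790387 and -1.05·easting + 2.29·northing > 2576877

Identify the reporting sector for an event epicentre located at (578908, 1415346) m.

2.03·578908 − 1.47·1415346 = -905375.380, which is < -881971
1.18·578908 + 2.25·1415346 = 3867639.940, which is > 3790387
-1.05·578908 + 2.29·1415346 = 2633288.940, which is > 2576877
This sign pattern matches Mu.

Mu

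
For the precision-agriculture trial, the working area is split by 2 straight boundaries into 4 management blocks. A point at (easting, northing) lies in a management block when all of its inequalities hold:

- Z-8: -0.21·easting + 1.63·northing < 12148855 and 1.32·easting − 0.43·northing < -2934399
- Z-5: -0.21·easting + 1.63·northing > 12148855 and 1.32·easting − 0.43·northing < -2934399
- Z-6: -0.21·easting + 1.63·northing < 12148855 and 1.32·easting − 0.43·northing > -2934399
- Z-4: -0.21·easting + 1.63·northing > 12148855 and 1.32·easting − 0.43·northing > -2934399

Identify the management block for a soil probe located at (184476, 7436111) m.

Z-8

-0.21·184476 + 1.63·7436111 = 12082120.970, which is < 12148855
1.32·184476 − 0.43·7436111 = -2954019.410, which is < -2934399
This sign pattern matches Z-8.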